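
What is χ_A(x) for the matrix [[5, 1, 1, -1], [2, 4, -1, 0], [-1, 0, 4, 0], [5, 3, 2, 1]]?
xI - A = [[x - 5, -1, -1, 1], [-2, x - 4, 1, 0], [1, 0, x - 4, 0], [-5, -3, -2, x - 1]].

Expanding det(xI - A) along the first row:
det(xI - A) = + (x - 5)·det([[x - 4, 1, 0], [0, x - 4, 0], [-3, -2, x - 1]]) - (-1)·det([[-2, 1, 0], [1, x - 4, 0], [-5, -2, x - 1]]) + (-1)·det([[-2, x - 4, 0], [1, 0, 0], [-5, -3, x - 1]]) - (1)·det([[-2, x - 4, 1], [1, 0, x - 4], [-5, -3, -2]]).

Evaluating gives χ_A(x) = x^4 - 14x^3 + 73x^2 - 168x + 144 = (x - 4)^2(x - 3)^2.

χ_A(x) = (x - 4)^2(x - 3)^2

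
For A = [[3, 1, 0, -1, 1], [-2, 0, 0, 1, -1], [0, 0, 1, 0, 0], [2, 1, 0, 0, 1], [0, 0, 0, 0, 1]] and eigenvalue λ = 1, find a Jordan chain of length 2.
v_1 = [[0, 1, -1, 0, 0]]^T, v_2 = [[1, -1, 0, 1, 0]]^T

We seek v_1 ∈ ker((A - I)^2) \ ker(A - I), then set v_{i+1} = (A - I) v_i.

One such chain is v_1 = [[0, 1, -1, 0, 0]]^T, v_2 = [[1, -1, 0, 1, 0]]^T. Check: (A - I) v_2 = [[0, 0, 0, 0, 0]]^T = 0.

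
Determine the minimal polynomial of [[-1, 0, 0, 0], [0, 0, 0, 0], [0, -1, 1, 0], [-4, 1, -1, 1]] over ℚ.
m_A(x) = x(x - 1)^2(x + 1)

The characteristic polynomial factors as x(x - 1)^2(x + 1). The minimal polynomial is ∏(x - λ)^{k_λ} where k_λ is the size of the largest Jordan block at λ.

For λ = -1: rank(A + I) = 3, and the largest Jordan block has size 1 (the smallest k with rank((A + I)^k) = rank((A + I)^(k+1))).
For λ = 0: rank(A) = 3, and the largest Jordan block has size 1 (the smallest k with rank(A^k) = rank(A^(k+1))).
For λ = 1: rank(A - I) = 3, and the largest Jordan block has size 2 (the smallest k with rank((A - I)^k) = rank((A - I)^(k+1))).

So m_A(x) = x(x - 1)^2(x + 1).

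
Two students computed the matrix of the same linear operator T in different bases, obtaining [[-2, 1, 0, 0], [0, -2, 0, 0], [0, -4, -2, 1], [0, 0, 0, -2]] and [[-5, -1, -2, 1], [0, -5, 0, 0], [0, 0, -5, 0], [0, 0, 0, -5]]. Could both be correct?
No.

trace(A) = -8 but trace(B) = -20. The trace is a similarity invariant, so A and B are not similar.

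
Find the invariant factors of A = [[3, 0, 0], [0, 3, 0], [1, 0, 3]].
The Jordan structure of A has elementary divisors (x - 3)^2, (x - 3). Arranging the block sizes at each eigenvalue in decreasing order and taking row products gives the invariant factors.

Invariant factors (smallest first, each dividing the next): x - 3, (x - 3)^2.

Check: the last factor (x - 3)^2 is the minimal polynomial, and the product (x - 3)^3 is the characteristic polynomial.

x - 3, (x - 3)^2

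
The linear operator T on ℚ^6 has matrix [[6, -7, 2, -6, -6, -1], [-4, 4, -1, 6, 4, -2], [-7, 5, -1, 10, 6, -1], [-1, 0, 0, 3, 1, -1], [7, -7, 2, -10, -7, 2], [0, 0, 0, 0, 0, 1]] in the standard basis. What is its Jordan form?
J = [[1, 1, 0, 0, 0, 0], [0, 1, 1, 0, 0, 0], [0, 0, 1, 0, 0, 0], [0, 0, 0, 1, 1, 0], [0, 0, 0, 0, 1, 1], [0, 0, 0, 0, 0, 1]]

The characteristic polynomial is det(xI - A) = (x - 1)^6, so the eigenvalues are 1 (algebraic multiplicity 6).

For λ = 1: rank(A - I) = 4, rank((A - I)^2) = 2, rank((A - I)^3) = 0. The eigenspace has dimension 6 - 4 = 2, so there are 2 Jordan blocks; the rank sequence gives block sizes [3, 3].

Assembling the blocks gives the Jordan form J above.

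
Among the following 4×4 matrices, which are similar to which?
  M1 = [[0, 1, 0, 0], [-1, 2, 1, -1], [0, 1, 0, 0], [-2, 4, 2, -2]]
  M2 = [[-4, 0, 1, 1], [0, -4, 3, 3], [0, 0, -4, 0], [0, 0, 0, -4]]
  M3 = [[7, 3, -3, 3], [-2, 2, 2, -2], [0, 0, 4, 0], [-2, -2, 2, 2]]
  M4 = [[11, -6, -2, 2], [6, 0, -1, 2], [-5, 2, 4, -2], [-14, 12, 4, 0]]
Characteristic polynomials: χ_{M1} = x^4, χ_{M2} = (x + 4)^4, χ_{M3} = (x - 4)^3(x - 3), χ_{M4} = (x - 4)^3(x - 3).

{M1}: invariant factors x, x^3.

{M2}: invariant factors x + 4, x + 4, (x + 4)^2.

{M3}: invariant factors x - 4, x - 4, (x - 4)(x - 3).

{M4}: invariant factors x - 4, (x - 4)^2(x - 3).

Matrices are similar if and only if their invariant-factor lists agree; the partition into similarity classes is {M1}, {M2}, {M3}, {M4}.

4 classes: {M1}, {M2}, {M3}, {M4}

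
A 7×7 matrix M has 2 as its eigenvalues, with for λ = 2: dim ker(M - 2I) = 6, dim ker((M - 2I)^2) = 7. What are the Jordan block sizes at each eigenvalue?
λ = 2: successive nullity increments [6, 1] count blocks of size ≥ k; block sizes are [2, 1, 1, 1, 1, 1].

Jordan blocks: (2, 2), (2, 1), (2, 1), (2, 1), (2, 1), (2, 1)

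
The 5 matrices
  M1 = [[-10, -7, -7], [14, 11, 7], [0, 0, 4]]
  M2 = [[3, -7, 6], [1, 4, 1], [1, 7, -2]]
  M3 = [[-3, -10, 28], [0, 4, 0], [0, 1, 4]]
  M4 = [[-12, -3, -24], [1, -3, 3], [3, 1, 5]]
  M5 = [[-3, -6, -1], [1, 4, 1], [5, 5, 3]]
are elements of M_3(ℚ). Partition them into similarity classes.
4 classes: {M1}, {M2, M3}, {M4}, {M5}

Characteristic polynomials: χ_{M1} = (x - 4)^2(x + 3), χ_{M2} = (x - 4)^2(x + 3), χ_{M3} = (x - 4)^2(x + 3), χ_{M4} = (x + 3)^2(x + 4), χ_{M5} = (x - 3)^2(x + 2).

{M1}: invariant factors x - 4, (x - 4)(x + 3).

{M2, M3}: invariant factors (x - 4)^2(x + 3).

{M4}: invariant factors (x + 3)^2(x + 4).

{M5}: invariant factors (x - 3)^2(x + 2).

Matrices are similar if and only if their invariant-factor lists agree; the partition into similarity classes is {M1}, {M2, M3}, {M4}, {M5}.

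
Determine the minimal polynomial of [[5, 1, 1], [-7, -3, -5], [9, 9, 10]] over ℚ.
The characteristic polynomial factors as (x - 4)^3. The minimal polynomial is ∏(x - λ)^{k_λ} where k_λ is the size of the largest Jordan block at λ.

For λ = 4: rank(A - 4I) = 2, and the largest Jordan block has size 3 (the smallest k with rank((A - 4I)^k) = rank((A - 4I)^(k+1))).

So m_A(x) = (x - 4)^3.

m_A(x) = (x - 4)^3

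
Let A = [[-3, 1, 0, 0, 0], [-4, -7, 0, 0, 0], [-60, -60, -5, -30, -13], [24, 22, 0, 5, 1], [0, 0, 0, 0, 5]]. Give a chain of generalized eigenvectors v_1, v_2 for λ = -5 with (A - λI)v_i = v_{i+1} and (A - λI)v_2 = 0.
We seek v_1 ∈ ker((A + 5I)^2) \ ker(A + 5I), then set v_{i+1} = (A + 5I) v_i.

One such chain is v_1 = [[0, 1, 2, -2, 0]]^T, v_2 = [[1, -2, 0, 2, 0]]^T. Check: (A + 5I) v_2 = [[0, 0, 0, 0, 0]]^T = 0.

v_1 = [[0, 1, 2, -2, 0]]^T, v_2 = [[1, -2, 0, 2, 0]]^T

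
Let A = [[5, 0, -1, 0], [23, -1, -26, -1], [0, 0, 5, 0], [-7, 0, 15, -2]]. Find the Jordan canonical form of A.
J = [[-2, 0, 0, 0], [0, -1, 0, 0], [0, 0, 5, 1], [0, 0, 0, 5]]

The characteristic polynomial is det(xI - A) = (x - 5)^2(x + 1)(x + 2), so the eigenvalues are -2 (algebraic multiplicity 1), -1 (algebraic multiplicity 1), 5 (algebraic multiplicity 2).

For λ = -2: algebraic multiplicity 1 gives one 1×1 block.

For λ = -1: algebraic multiplicity 1 gives one 1×1 block.

For λ = 5: rank(A - 5I) = 3, rank((A - 5I)^2) = 2. The eigenspace has dimension 4 - 3 = 1, so there is 1 Jordan block; the rank sequence gives block sizes [2].

Assembling the blocks gives the Jordan form J above.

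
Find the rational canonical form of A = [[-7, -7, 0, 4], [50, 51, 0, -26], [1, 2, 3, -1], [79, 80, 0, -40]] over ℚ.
The invariant factors of A (the non-unit diagonal entries of the Smith normal form of xI - A over ℚ[x]) are x - 3, (x - 3)^2(x + 2), each dividing the next. The characteristic polynomial is their product, (x - 3)^3(x + 2).

The rational canonical form is the block-diagonal matrix of companion matrices C(f_i):
R = [[3, 0, 0, 0], [0, 0, 0, -18], [0, 1, 0, 3], [0, 0, 1, 4]].

R = [[3, 0, 0, 0], [0, 0, 0, -18], [0, 1, 0, 3], [0, 0, 1, 4]]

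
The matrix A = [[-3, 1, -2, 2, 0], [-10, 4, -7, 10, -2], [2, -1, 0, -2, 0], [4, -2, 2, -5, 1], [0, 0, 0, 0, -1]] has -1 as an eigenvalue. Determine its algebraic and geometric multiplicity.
The characteristic polynomial is (x + 1)^5, so the factor x + 1 appears with exponent 5: the algebraic multiplicity is 5.

rank(A + I) = 3, so the eigenspace has dimension 5 - 3 = 2: the geometric multiplicity is 2.

Since 2 < 5, A is not diagonalizable.

algebraic multiplicity 5, geometric multiplicity 2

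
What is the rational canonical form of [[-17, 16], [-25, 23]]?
The invariant factors of A (the non-unit diagonal entries of the Smith normal form of xI - A over ℚ[x]) are (x - 3)^2, each dividing the next. The characteristic polynomial is their product, (x - 3)^2.

The rational canonical form is the block-diagonal matrix of companion matrices C(f_i):
R = [[0, -9], [1, 6]].

R = [[0, -9], [1, 6]]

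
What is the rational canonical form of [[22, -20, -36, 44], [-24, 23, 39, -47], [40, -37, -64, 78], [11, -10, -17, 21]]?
R = [[0, 0, 0, -4], [1, 0, 0, 6], [0, 1, 0, -2], [0, 0, 1, 2]]

The invariant factors of A (the non-unit diagonal entries of the Smith normal form of xI - A over ℚ[x]) are (x - 2)(x^3 + 2x - 2), each dividing the next. The characteristic polynomial is their product, (x - 2)(x^3 + 2x - 2).

The rational canonical form is the block-diagonal matrix of companion matrices C(f_i):
R = [[0, 0, 0, -4], [1, 0, 0, 6], [0, 1, 0, -2], [0, 0, 1, 2]].

Note the characteristic polynomial does not split into linear factors over ℚ, so A has no Jordan form over ℚ; the rational canonical form exists over any field.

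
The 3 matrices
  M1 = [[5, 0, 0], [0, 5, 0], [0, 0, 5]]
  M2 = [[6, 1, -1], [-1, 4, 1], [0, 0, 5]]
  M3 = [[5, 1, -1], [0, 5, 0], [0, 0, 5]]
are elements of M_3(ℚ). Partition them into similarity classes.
Characteristic polynomials: χ_{M1} = (x - 5)^3, χ_{M2} = (x - 5)^3, χ_{M3} = (x - 5)^3.

{M1}: invariant factors x - 5, x - 5, x - 5.

{M2, M3}: invariant factors x - 5, (x - 5)^2.

Matrices are similar if and only if their invariant-factor lists agree; the partition into similarity classes is {M1}, {M2, M3}.

2 classes: {M1}, {M2, M3}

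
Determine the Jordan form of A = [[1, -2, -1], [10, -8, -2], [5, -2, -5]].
J = [[-4, 1, 0], [0, -4, 0], [0, 0, -4]]

The characteristic polynomial is det(xI - A) = (x + 4)^3, so the eigenvalues are -4 (algebraic multiplicity 3).

For λ = -4: rank(A + 4I) = 1, rank((A + 4I)^2) = 0. The eigenspace has dimension 3 - 1 = 2, so there are 2 Jordan blocks; the rank sequence gives block sizes [2, 1].

Assembling the blocks gives the Jordan form J above.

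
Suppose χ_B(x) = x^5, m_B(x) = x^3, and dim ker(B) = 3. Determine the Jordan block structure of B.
λ = 0: algebraic multiplicity 5 (exponent in χ_B), largest block size 3 (exponent in m_B), 3 blocks (geometric multiplicity). These force block sizes [3, 1, 1].

Jordan blocks: (0, 3), (0, 1), (0, 1)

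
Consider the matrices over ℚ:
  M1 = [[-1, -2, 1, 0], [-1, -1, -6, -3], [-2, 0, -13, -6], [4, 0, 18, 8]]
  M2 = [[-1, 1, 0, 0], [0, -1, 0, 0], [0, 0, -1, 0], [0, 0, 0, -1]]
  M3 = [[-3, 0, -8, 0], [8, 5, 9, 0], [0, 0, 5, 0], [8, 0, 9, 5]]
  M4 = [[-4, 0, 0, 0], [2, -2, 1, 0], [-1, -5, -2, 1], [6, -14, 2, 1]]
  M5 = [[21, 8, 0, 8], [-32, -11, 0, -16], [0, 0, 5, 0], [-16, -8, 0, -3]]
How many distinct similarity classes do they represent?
4 classes: {M1, M4}, {M2}, {M3}, {M5}

Characteristic polynomials: χ_{M1} = (x + 1)^3(x + 4), χ_{M2} = (x + 1)^4, χ_{M3} = (x - 5)^3(x + 3), χ_{M4} = (x + 1)^3(x + 4), χ_{M5} = (x - 5)^3(x + 3).

{M1, M4}: invariant factors (x + 1)^3(x + 4).

{M2}: invariant factors x + 1, x + 1, (x + 1)^2.

{M3}: invariant factors x - 5, (x - 5)^2(x + 3).

{M5}: invariant factors x - 5, x - 5, (x - 5)(x + 3).

Matrices are similar if and only if their invariant-factor lists agree; the partition into similarity classes is {M1, M4}, {M2}, {M3}, {M5}.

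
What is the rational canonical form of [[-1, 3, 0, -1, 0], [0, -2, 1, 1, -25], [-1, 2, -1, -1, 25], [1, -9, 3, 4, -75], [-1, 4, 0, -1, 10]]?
R = [[0, 0, 0, 0, 0], [1, 0, 0, 0, 0], [0, 1, 0, 0, 0], [0, 0, 1, 0, -25], [0, 0, 0, 1, 10]]

The invariant factors of A (the non-unit diagonal entries of the Smith normal form of xI - A over ℚ[x]) are x^3(x - 5)^2, each dividing the next. The characteristic polynomial is their product, x^3(x - 5)^2.

The rational canonical form is the block-diagonal matrix of companion matrices C(f_i):
R = [[0, 0, 0, 0, 0], [1, 0, 0, 0, 0], [0, 1, 0, 0, 0], [0, 0, 1, 0, -25], [0, 0, 0, 1, 10]].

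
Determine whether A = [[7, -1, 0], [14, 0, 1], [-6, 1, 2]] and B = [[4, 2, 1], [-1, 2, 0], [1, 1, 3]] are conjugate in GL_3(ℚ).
Two matrices over a field are similar if and only if they have the same invariant factors.

Both A and B have characteristic polynomial (x - 3)^3 and minimal polynomial (x - 3)^3. Computing further, both have invariant factors (x - 3)^3. Hence A and B are similar.

Yes.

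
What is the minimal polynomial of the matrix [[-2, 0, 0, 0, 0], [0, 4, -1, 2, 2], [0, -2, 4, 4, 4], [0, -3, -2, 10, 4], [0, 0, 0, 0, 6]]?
m_A(x) = (x - 6)^3(x + 2)

The characteristic polynomial factors as (x - 6)^4(x + 2). The minimal polynomial is ∏(x - λ)^{k_λ} where k_λ is the size of the largest Jordan block at λ.

For λ = -2: rank(A + 2I) = 4, and the largest Jordan block has size 1 (the smallest k with rank((A + 2I)^k) = rank((A + 2I)^(k+1))).
For λ = 6: rank(A - 6I) = 3, and the largest Jordan block has size 3 (the smallest k with rank((A - 6I)^k) = rank((A - 6I)^(k+1))).

So m_A(x) = (x - 6)^3(x + 2).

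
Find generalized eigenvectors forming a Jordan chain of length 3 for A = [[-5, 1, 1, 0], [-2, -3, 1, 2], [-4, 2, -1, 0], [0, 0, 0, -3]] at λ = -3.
v_1 = [[1, 0, 3, 0]]^T, v_2 = [[1, 1, 2, 0]]^T, v_3 = [[1, 0, 2, 0]]^T

We seek v_1 ∈ ker((A + 3I)^3) \ ker((A + 3I)^2), then set v_{i+1} = (A + 3I) v_i.

One such chain is v_1 = [[1, 0, 3, 0]]^T, v_2 = [[1, 1, 2, 0]]^T, v_3 = [[1, 0, 2, 0]]^T. Check: (A + 3I) v_3 = [[0, 0, 0, 0]]^T = 0.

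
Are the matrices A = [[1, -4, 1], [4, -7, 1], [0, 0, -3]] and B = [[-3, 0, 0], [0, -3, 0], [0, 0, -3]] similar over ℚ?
No.

Both have characteristic polynomial (x + 3)^3, but the minimal polynomial of A is (x + 3)^2 while the minimal polynomial of B is x + 3. The minimal polynomial is a similarity invariant, so A and B are not similar.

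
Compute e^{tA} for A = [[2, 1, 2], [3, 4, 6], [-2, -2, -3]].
A has Jordan form J = [[1, 1, 0], [0, 1, 0], [0, 0, 1]] with A = PJP^{-1}, so e^{tA} = P e^{tJ} P^{-1}.

For a Jordan block J_k(λ), e^{tJ_k(λ)} = e^{λt} · (I + tN + t^2 N^2/2! + ... + t^{k-1} N^{k-1}/(k-1)!) where N is the nilpotent superdiagonal part.

Assembling the blocks and conjugating back gives the entries of e^{tA} as shown above.

e^{tA} = [[(t + 1)*e^{t}, t*e^{t}, 2*t*e^{t}], [3*t*e^{t}, (3*t + 1)*e^{t}, 6*t*e^{t}], [-2*t*e^{t}, -2*t*e^{t}, (1 - 4*t)*e^{t}]]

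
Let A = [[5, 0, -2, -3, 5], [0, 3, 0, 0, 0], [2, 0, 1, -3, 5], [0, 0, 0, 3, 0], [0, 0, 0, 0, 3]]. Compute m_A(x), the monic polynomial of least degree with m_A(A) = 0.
m_A(x) = (x - 3)^2

The characteristic polynomial factors as (x - 3)^5. The minimal polynomial is ∏(x - λ)^{k_λ} where k_λ is the size of the largest Jordan block at λ.

For λ = 3: rank(A - 3I) = 1, and the largest Jordan block has size 2 (the smallest k with rank((A - 3I)^k) = rank((A - 3I)^(k+1))).

So m_A(x) = (x - 3)^2.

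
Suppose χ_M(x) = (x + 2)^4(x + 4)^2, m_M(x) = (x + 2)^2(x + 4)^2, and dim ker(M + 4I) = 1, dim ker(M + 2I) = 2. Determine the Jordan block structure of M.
λ = -4: algebraic multiplicity 2 (exponent in χ_M), largest block size 2 (exponent in m_M), 1 block (geometric multiplicity). This forces block sizes [2].
λ = -2: algebraic multiplicity 4 (exponent in χ_M), largest block size 2 (exponent in m_M), 2 blocks (geometric multiplicity). These force block sizes [2, 2].

Jordan blocks: (-4, 2), (-2, 2), (-2, 2)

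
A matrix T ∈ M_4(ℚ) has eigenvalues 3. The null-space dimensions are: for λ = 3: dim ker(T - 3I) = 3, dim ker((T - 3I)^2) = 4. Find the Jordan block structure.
Jordan blocks: (3, 2), (3, 1), (3, 1)

λ = 3: successive nullity increments [3, 1] count blocks of size ≥ k; block sizes are [2, 1, 1].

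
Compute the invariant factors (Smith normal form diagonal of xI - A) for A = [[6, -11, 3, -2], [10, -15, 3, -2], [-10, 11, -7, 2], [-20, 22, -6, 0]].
x + 4, x + 4, (x + 4)^2

The Jordan structure of A has elementary divisors (x + 4)^2, (x + 4), (x + 4). Arranging the block sizes at each eigenvalue in decreasing order and taking row products gives the invariant factors.

Invariant factors (smallest first, each dividing the next): x + 4, x + 4, (x + 4)^2.

Check: the last factor (x + 4)^2 is the minimal polynomial, and the product (x + 4)^4 is the characteristic polynomial.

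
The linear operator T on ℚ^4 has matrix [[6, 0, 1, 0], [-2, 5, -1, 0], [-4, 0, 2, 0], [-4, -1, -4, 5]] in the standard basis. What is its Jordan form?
The characteristic polynomial is det(xI - A) = (x - 5)^2(x - 4)^2, so the eigenvalues are 4 (algebraic multiplicity 2), 5 (algebraic multiplicity 2).

For λ = 4: rank(A - 4I) = 3, rank((A - 4I)^2) = 2. The eigenspace has dimension 4 - 3 = 1, so there is 1 Jordan block; the rank sequence gives block sizes [2].

For λ = 5: rank(A - 5I) = 3, rank((A - 5I)^2) = 2. The eigenspace has dimension 4 - 3 = 1, so there is 1 Jordan block; the rank sequence gives block sizes [2].

Assembling the blocks gives the Jordan form J above.

J = [[4, 1, 0, 0], [0, 4, 0, 0], [0, 0, 5, 1], [0, 0, 0, 5]]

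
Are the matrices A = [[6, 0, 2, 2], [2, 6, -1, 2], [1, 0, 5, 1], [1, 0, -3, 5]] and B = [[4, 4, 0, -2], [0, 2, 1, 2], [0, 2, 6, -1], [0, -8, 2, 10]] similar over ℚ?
Two matrices over a field are similar if and only if they have the same invariant factors.

Both A and B have characteristic polynomial (x - 6)^3(x - 4) and minimal polynomial (x - 6)^3(x - 4). Computing further, both have invariant factors (x - 6)^3(x - 4). Hence A and B are similar.

Yes.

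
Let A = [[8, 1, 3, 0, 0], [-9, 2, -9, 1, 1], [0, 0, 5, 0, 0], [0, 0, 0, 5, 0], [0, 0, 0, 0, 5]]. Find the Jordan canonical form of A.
J = [[5, 1, 0, 0, 0], [0, 5, 1, 0, 0], [0, 0, 5, 0, 0], [0, 0, 0, 5, 0], [0, 0, 0, 0, 5]]

The characteristic polynomial is det(xI - A) = (x - 5)^5, so the eigenvalues are 5 (algebraic multiplicity 5).

For λ = 5: rank(A - 5I) = 2, rank((A - 5I)^2) = 1, rank((A - 5I)^3) = 0. The eigenspace has dimension 5 - 2 = 3, so there are 3 Jordan blocks; the rank sequence gives block sizes [3, 1, 1].

Assembling the blocks gives the Jordan form J above.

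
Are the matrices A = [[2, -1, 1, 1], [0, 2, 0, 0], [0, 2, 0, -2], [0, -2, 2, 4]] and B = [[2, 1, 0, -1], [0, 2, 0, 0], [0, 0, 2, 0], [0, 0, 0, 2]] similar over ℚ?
Two matrices over a field are similar if and only if they have the same invariant factors.

Both A and B have characteristic polynomial (x - 2)^4 and minimal polynomial (x - 2)^2. Computing further, both have invariant factors x - 2, x - 2, (x - 2)^2. Hence A and B are similar.

Yes.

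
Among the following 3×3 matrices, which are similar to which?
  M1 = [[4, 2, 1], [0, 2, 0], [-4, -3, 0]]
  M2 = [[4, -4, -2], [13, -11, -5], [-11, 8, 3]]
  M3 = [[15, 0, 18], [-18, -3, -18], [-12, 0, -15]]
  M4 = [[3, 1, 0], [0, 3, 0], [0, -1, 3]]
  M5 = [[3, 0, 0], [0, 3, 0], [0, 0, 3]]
5 classes: {M1}, {M2}, {M3}, {M4}, {M5}

Characteristic polynomials: χ_{M1} = (x - 2)^3, χ_{M2} = (x + 1)^2(x + 2), χ_{M3} = (x - 3)(x + 3)^2, χ_{M4} = (x - 3)^3, χ_{M5} = (x - 3)^3.

{M1}: invariant factors (x - 2)^3.

{M2}: invariant factors (x + 1)^2(x + 2).

{M3}: invariant factors x + 3, (x - 3)(x + 3).

{M4}: invariant factors x - 3, (x - 3)^2.

{M5}: invariant factors x - 3, x - 3, x - 3.

Matrices are similar if and only if their invariant-factor lists agree; the partition into similarity classes is {M1}, {M2}, {M3}, {M4}, {M5}.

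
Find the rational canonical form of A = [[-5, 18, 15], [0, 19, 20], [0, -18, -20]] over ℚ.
The invariant factors of A (the non-unit diagonal entries of the Smith normal form of xI - A over ℚ[x]) are x + 5, (x - 4)(x + 5), each dividing the next. The characteristic polynomial is their product, (x - 4)(x + 5)^2.

The rational canonical form is the block-diagonal matrix of companion matrices C(f_i):
R = [[-5, 0, 0], [0, 0, 20], [0, 1, -1]].

R = [[-5, 0, 0], [0, 0, 20], [0, 1, -1]]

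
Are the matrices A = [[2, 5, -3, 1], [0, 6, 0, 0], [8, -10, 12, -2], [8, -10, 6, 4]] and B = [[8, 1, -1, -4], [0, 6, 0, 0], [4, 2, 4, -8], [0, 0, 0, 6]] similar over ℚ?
Yes.

Two matrices over a field are similar if and only if they have the same invariant factors.

Both A and B have characteristic polynomial (x - 6)^4 and minimal polynomial (x - 6)^2. Computing further, both have invariant factors x - 6, x - 6, (x - 6)^2. Hence A and B are similar.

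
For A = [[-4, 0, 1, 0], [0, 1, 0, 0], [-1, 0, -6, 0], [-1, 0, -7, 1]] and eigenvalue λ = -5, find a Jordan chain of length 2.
v_1 = [[0, 0, 1, 1]]^T, v_2 = [[1, 0, -1, -1]]^T

We seek v_1 ∈ ker((A + 5I)^2) \ ker(A + 5I), then set v_{i+1} = (A + 5I) v_i.

One such chain is v_1 = [[0, 0, 1, 1]]^T, v_2 = [[1, 0, -1, -1]]^T. Check: (A + 5I) v_2 = [[0, 0, 0, 0]]^T = 0.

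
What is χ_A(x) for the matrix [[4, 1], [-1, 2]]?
χ_A(x) = (x - 3)^2

xI - A = [[x - 4, -1], [1, x - 2]].

Expanding det(xI - A) along the first row:
det(xI - A) = + (x - 4)·det([[x - 2]]) - (-1)·det([[1]]).

Evaluating gives χ_A(x) = x^2 - 6x + 9 = (x - 3)^2.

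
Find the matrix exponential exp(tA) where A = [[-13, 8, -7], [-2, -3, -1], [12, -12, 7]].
e^{tA} = [[(-2*t - e^{6*t} + 2)*e^{-5*t}, (2*t + e^{6*t} - 1)*e^{-5*t}, (-t - e^{6*t} + 1)*e^{-5*t}], [-2*t*e^{-5*t}, (2*t + 1)*e^{-5*t}, -t*e^{-5*t}], [2*e^{t} - 2*e^{-5*t}, -2*e^{t} + 2*e^{-5*t}, 2*e^{t} - e^{-5*t}]]

A has Jordan form J = [[-5, 1, 0], [0, -5, 0], [0, 0, 1]] with A = PJP^{-1}, so e^{tA} = P e^{tJ} P^{-1}.

For a Jordan block J_k(λ), e^{tJ_k(λ)} = e^{λt} · (I + tN + t^2 N^2/2! + ... + t^{k-1} N^{k-1}/(k-1)!) where N is the nilpotent superdiagonal part.

Assembling the blocks and conjugating back gives the entries of e^{tA} as shown above.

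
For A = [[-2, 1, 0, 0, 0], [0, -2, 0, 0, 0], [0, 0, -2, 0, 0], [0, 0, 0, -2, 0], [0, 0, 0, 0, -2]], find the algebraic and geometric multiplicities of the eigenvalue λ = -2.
The characteristic polynomial is (x + 2)^5, so the factor x + 2 appears with exponent 5: the algebraic multiplicity is 5.

rank(A + 2I) = 1, so the eigenspace has dimension 5 - 1 = 4: the geometric multiplicity is 4.

Since 4 < 5, A is not diagonalizable.

algebraic multiplicity 5, geometric multiplicity 4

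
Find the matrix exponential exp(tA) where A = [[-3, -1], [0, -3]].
e^{tA} = [[e^{-3*t}, -t*e^{-3*t}], [0, e^{-3*t}]]

A has Jordan form J = [[-3, 1], [0, -3]] with A = PJP^{-1}, so e^{tA} = P e^{tJ} P^{-1}.

For a Jordan block J_k(λ), e^{tJ_k(λ)} = e^{λt} · (I + tN + t^2 N^2/2! + ... + t^{k-1} N^{k-1}/(k-1)!) where N is the nilpotent superdiagonal part.

Assembling the blocks and conjugating back gives the entries of e^{tA} as shown above.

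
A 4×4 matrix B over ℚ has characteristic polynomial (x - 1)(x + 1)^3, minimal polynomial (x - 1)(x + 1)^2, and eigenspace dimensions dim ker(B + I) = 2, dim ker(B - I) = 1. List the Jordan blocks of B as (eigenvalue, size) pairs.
Jordan blocks: (-1, 2), (-1, 1), (1, 1)

λ = -1: algebraic multiplicity 3 (exponent in χ_B), largest block size 2 (exponent in m_B), 2 blocks (geometric multiplicity). These force block sizes [2, 1].
λ = 1: algebraic multiplicity 1 (exponent in χ_B), largest block size 1 (exponent in m_B), 1 block (geometric multiplicity). This forces block sizes [1].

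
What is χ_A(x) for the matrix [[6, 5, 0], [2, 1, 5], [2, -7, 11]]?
χ_A(x) = (x - 6)^3

xI - A = [[x - 6, -5, 0], [-2, x - 1, -5], [-2, 7, x - 11]].

Expanding det(xI - A) along the first row:
det(xI - A) = + (x - 6)·det([[x - 1, -5], [7, x - 11]]) - (-5)·det([[-2, -5], [-2, x - 11]]) + (0)·det([[-2, x - 1], [-2, 7]]).

Evaluating gives χ_A(x) = x^3 - 18x^2 + 108x - 216 = (x - 6)^3.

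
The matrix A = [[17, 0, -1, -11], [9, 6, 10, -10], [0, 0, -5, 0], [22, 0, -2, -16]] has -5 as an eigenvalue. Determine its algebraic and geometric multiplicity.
algebraic multiplicity 2, geometric multiplicity 1

The characteristic polynomial is (x - 6)^2(x + 5)^2, so the factor x + 5 appears with exponent 2: the algebraic multiplicity is 2.

rank(A + 5I) = 3, so the eigenspace has dimension 4 - 3 = 1: the geometric multiplicity is 1.

Since 1 < 2, A is not diagonalizable.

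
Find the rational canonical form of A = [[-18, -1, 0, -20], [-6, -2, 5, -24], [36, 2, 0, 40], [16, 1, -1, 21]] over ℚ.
R = [[0, 0, 0, 0], [1, 0, 0, 20], [0, 1, 0, 16], [0, 0, 1, 1]]

The invariant factors of A (the non-unit diagonal entries of the Smith normal form of xI - A over ℚ[x]) are x(x - 5)(x + 2)^2, each dividing the next. The characteristic polynomial is their product, x(x - 5)(x + 2)^2.

The rational canonical form is the block-diagonal matrix of companion matrices C(f_i):
R = [[0, 0, 0, 0], [1, 0, 0, 20], [0, 1, 0, 16], [0, 0, 1, 1]].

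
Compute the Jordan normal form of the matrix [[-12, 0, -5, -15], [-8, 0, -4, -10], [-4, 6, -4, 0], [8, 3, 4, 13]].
The characteristic polynomial is det(xI - A) = (x - 3)(x + 2)^3, so the eigenvalues are -2 (algebraic multiplicity 3), 3 (algebraic multiplicity 1).

For λ = -2: rank(A + 2I) = 2, rank((A + 2I)^2) = 1. The eigenspace has dimension 4 - 2 = 2, so there are 2 Jordan blocks; the rank sequence gives block sizes [2, 1].

For λ = 3: algebraic multiplicity 1 gives one 1×1 block.

Assembling the blocks gives the Jordan form J above.

J = [[-2, 1, 0, 0], [0, -2, 0, 0], [0, 0, -2, 0], [0, 0, 0, 3]]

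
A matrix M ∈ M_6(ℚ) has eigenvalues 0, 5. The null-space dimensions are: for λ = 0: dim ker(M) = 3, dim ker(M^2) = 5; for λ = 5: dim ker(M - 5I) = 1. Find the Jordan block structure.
λ = 0: successive nullity increments [3, 2] count blocks of size ≥ k; block sizes are [2, 2, 1].
λ = 5: successive nullity increments [1] count blocks of size ≥ k; block sizes are [1].

Jordan blocks: (0, 2), (0, 2), (0, 1), (5, 1)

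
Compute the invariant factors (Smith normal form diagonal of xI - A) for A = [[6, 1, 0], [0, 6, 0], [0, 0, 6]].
The Jordan structure of A has elementary divisors (x - 6)^2, (x - 6). Arranging the block sizes at each eigenvalue in decreasing order and taking row products gives the invariant factors.

Invariant factors (smallest first, each dividing the next): x - 6, (x - 6)^2.

Check: the last factor (x - 6)^2 is the minimal polynomial, and the product (x - 6)^3 is the characteristic polynomial.

x - 6, (x - 6)^2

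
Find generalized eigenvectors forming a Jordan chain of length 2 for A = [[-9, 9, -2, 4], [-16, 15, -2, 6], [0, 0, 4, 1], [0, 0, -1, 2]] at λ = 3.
v_1 = [[1, 1, 0, 0]]^T, v_2 = [[-3, -4, 0, 0]]^T

We seek v_1 ∈ ker((A - 3I)^2) \ ker(A - 3I), then set v_{i+1} = (A - 3I) v_i.

One such chain is v_1 = [[1, 1, 0, 0]]^T, v_2 = [[-3, -4, 0, 0]]^T. Check: (A - 3I) v_2 = [[0, 0, 0, 0]]^T = 0.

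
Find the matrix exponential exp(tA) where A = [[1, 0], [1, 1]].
A has Jordan form J = [[1, 1], [0, 1]] with A = PJP^{-1}, so e^{tA} = P e^{tJ} P^{-1}.

For a Jordan block J_k(λ), e^{tJ_k(λ)} = e^{λt} · (I + tN + t^2 N^2/2! + ... + t^{k-1} N^{k-1}/(k-1)!) where N is the nilpotent superdiagonal part.

Assembling the blocks and conjugating back gives the entries of e^{tA} as shown above.

e^{tA} = [[e^{t}, 0], [t*e^{t}, e^{t}]]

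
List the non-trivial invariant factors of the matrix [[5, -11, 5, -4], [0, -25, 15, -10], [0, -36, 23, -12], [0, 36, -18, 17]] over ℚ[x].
The Jordan structure of A has elementary divisors (x - 5)^3, (x - 5). Arranging the block sizes at each eigenvalue in decreasing order and taking row products gives the invariant factors.

Invariant factors (smallest first, each dividing the next): x - 5, (x - 5)^3.

Check: the last factor (x - 5)^3 is the minimal polynomial, and the product (x - 5)^4 is the characteristic polynomial.

x - 5, (x - 5)^3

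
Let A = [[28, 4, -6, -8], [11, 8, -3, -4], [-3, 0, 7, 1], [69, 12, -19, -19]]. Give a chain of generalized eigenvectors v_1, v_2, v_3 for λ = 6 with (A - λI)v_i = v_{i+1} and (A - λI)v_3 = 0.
v_1 = [[-4, -2, 1, -12]]^T, v_2 = [[-6, -3, 1, -19]]^T, v_3 = [[2, 1, 0, 6]]^T

We seek v_1 ∈ ker((A - 6I)^3) \ ker((A - 6I)^2), then set v_{i+1} = (A - 6I) v_i.

One such chain is v_1 = [[-4, -2, 1, -12]]^T, v_2 = [[-6, -3, 1, -19]]^T, v_3 = [[2, 1, 0, 6]]^T. Check: (A - 6I) v_3 = [[0, 0, 0, 0]]^T = 0.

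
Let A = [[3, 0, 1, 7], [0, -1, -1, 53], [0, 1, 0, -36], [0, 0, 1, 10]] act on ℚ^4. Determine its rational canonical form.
R = [[3, 0, 0, 0], [0, 0, 0, 27], [0, 1, 0, -27], [0, 0, 1, 9]]

The invariant factors of A (the non-unit diagonal entries of the Smith normal form of xI - A over ℚ[x]) are x - 3, (x - 3)^3, each dividing the next. The characteristic polynomial is their product, (x - 3)^4.

The rational canonical form is the block-diagonal matrix of companion matrices C(f_i):
R = [[3, 0, 0, 0], [0, 0, 0, 27], [0, 1, 0, -27], [0, 0, 1, 9]].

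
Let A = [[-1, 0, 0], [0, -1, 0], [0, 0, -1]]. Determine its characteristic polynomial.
χ_A(x) = (x + 1)^3

xI - A = [[x + 1, 0, 0], [0, x + 1, 0], [0, 0, x + 1]].

Expanding det(xI - A) along the first row:
det(xI - A) = + (x + 1)·det([[x + 1, 0], [0, x + 1]]) - (0)·det([[0, 0], [0, x + 1]]) + (0)·det([[0, x + 1], [0, 0]]).

Evaluating gives χ_A(x) = x^3 + 3x^2 + 3x + 1 = (x + 1)^3.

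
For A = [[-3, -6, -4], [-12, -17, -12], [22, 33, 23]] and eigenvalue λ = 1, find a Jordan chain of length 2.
We seek v_1 ∈ ker((A - I)^2) \ ker(A - I), then set v_{i+1} = (A - I) v_i.

One such chain is v_1 = [[0, 1, -2]]^T, v_2 = [[2, 6, -11]]^T. Check: (A - I) v_2 = [[0, 0, 0]]^T = 0.

v_1 = [[0, 1, -2]]^T, v_2 = [[2, 6, -11]]^T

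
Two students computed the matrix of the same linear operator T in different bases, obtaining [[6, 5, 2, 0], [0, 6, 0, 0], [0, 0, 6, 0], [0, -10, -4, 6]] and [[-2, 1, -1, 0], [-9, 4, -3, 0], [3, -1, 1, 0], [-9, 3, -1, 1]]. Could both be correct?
trace(A) = 24 but trace(B) = 4. The trace is a similarity invariant, so A and B are not similar.

No.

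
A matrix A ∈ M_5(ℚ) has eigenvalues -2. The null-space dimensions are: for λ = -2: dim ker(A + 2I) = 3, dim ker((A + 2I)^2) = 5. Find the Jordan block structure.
Jordan blocks: (-2, 2), (-2, 2), (-2, 1)

λ = -2: successive nullity increments [3, 2] count blocks of size ≥ k; block sizes are [2, 2, 1].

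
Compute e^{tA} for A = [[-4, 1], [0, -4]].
e^{tA} = [[e^{-4*t}, t*e^{-4*t}], [0, e^{-4*t}]]

A has Jordan form J = [[-4, 1], [0, -4]] with A = PJP^{-1}, so e^{tA} = P e^{tJ} P^{-1}.

For a Jordan block J_k(λ), e^{tJ_k(λ)} = e^{λt} · (I + tN + t^2 N^2/2! + ... + t^{k-1} N^{k-1}/(k-1)!) where N is the nilpotent superdiagonal part.

Assembling the blocks and conjugating back gives the entries of e^{tA} as shown above.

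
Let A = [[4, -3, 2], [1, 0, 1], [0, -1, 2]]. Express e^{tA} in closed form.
e^{tA} = [[(t^2 + 4*t + 2)*e^{2*t}/2, t*(-t - 3)*e^{2*t}, t*(t + 4)*e^{2*t}/2], [t*e^{2*t}, (1 - 2*t)*e^{2*t}, t*e^{2*t}], [-t^2*e^{2*t}/2, t*(t - 1)*e^{2*t}, (2 - t^2)*e^{2*t}/2]]

A has Jordan form J = [[2, 1, 0], [0, 2, 1], [0, 0, 2]] with A = PJP^{-1}, so e^{tA} = P e^{tJ} P^{-1}.

For a Jordan block J_k(λ), e^{tJ_k(λ)} = e^{λt} · (I + tN + t^2 N^2/2! + ... + t^{k-1} N^{k-1}/(k-1)!) where N is the nilpotent superdiagonal part.

Assembling the blocks and conjugating back gives the entries of e^{tA} as shown above.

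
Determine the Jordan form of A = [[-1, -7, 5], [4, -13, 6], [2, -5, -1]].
The characteristic polynomial is det(xI - A) = (x + 5)^3, so the eigenvalues are -5 (algebraic multiplicity 3).

For λ = -5: rank(A + 5I) = 2, rank((A + 5I)^2) = 1, rank((A + 5I)^3) = 0. The eigenspace has dimension 3 - 2 = 1, so there is 1 Jordan block; the rank sequence gives block sizes [3].

Assembling the blocks gives the Jordan form J above.

J = [[-5, 1, 0], [0, -5, 1], [0, 0, -5]]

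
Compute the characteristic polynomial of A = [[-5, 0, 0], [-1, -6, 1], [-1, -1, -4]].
χ_A(x) = (x + 5)^3

xI - A = [[x + 5, 0, 0], [1, x + 6, -1], [1, 1, x + 4]].

Expanding det(xI - A) along the first row:
det(xI - A) = + (x + 5)·det([[x + 6, -1], [1, x + 4]]) - (0)·det([[1, -1], [1, x + 4]]) + (0)·det([[1, x + 6], [1, 1]]).

Evaluating gives χ_A(x) = x^3 + 15x^2 + 75x + 125 = (x + 5)^3.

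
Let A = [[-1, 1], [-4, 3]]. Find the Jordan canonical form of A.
J = [[1, 1], [0, 1]]

The characteristic polynomial is det(xI - A) = (x - 1)^2, so the eigenvalues are 1 (algebraic multiplicity 2).

For λ = 1: rank(A - I) = 1, rank((A - I)^2) = 0. The eigenspace has dimension 2 - 1 = 1, so there is 1 Jordan block; the rank sequence gives block sizes [2].

Assembling the blocks gives the Jordan form J above.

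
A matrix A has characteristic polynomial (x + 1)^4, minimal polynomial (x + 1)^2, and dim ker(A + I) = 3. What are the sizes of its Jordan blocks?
λ = -1: algebraic multiplicity 4 (exponent in χ_A), largest block size 2 (exponent in m_A), 3 blocks (geometric multiplicity). These force block sizes [2, 1, 1].

Jordan blocks: (-1, 2), (-1, 1), (-1, 1)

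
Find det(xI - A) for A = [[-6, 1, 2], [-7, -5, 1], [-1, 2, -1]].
xI - A = [[x + 6, -1, -2], [7, x + 5, -1], [1, -2, x + 1]].

Expanding det(xI - A) along the first row:
det(xI - A) = + (x + 6)·det([[x + 5, -1], [-2, x + 1]]) - (-1)·det([[7, -1], [1, x + 1]]) + (-2)·det([[7, x + 5], [1, -2]]).

Evaluating gives χ_A(x) = x^3 + 12x^2 + 48x + 64 = (x + 4)^3.

χ_A(x) = (x + 4)^3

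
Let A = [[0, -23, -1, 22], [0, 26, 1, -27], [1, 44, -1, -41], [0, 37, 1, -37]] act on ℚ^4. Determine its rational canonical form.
The invariant factors of A (the non-unit diagonal entries of the Smith normal form of xI - A over ℚ[x]) are (x + 1)^2(x + 5)^2, each dividing the next. The characteristic polynomial is their product, (x + 1)^2(x + 5)^2.

The rational canonical form is the block-diagonal matrix of companion matrices C(f_i):
R = [[0, 0, 0, -25], [1, 0, 0, -60], [0, 1, 0, -46], [0, 0, 1, -12]].

R = [[0, 0, 0, -25], [1, 0, 0, -60], [0, 1, 0, -46], [0, 0, 1, -12]]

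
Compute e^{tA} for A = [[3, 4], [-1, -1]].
A has Jordan form J = [[1, 1], [0, 1]] with A = PJP^{-1}, so e^{tA} = P e^{tJ} P^{-1}.

For a Jordan block J_k(λ), e^{tJ_k(λ)} = e^{λt} · (I + tN + t^2 N^2/2! + ... + t^{k-1} N^{k-1}/(k-1)!) where N is the nilpotent superdiagonal part.

Assembling the blocks and conjugating back gives the entries of e^{tA} as shown above.

e^{tA} = [[(2*t + 1)*e^{t}, 4*t*e^{t}], [-t*e^{t}, (1 - 2*t)*e^{t}]]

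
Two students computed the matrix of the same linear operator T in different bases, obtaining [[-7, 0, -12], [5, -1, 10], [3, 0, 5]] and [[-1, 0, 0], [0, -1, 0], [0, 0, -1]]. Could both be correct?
Both have characteristic polynomial (x + 1)^3, but the minimal polynomial of A is (x + 1)^2 while the minimal polynomial of B is x + 1. The minimal polynomial is a similarity invariant, so A and B are not similar.

No.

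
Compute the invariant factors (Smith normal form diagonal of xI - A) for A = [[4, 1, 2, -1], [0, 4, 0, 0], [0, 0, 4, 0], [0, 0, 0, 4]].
The Jordan structure of A has elementary divisors (x - 4)^2, (x - 4), (x - 4). Arranging the block sizes at each eigenvalue in decreasing order and taking row products gives the invariant factors.

Invariant factors (smallest first, each dividing the next): x - 4, x - 4, (x - 4)^2.

Check: the last factor (x - 4)^2 is the minimal polynomial, and the product (x - 4)^4 is the characteristic polynomial.

x - 4, x - 4, (x - 4)^2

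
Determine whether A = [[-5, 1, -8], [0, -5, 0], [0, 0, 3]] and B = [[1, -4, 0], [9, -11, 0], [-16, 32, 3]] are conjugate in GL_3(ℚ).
Two matrices over a field are similar if and only if they have the same invariant factors.

Both A and B have characteristic polynomial (x - 3)(x + 5)^2 and minimal polynomial (x - 3)(x + 5)^2. Computing further, both have invariant factors (x - 3)(x + 5)^2. Hence A and B are similar.

Yes.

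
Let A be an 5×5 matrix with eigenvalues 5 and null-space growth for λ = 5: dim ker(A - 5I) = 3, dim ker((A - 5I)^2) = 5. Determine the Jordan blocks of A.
Jordan blocks: (5, 2), (5, 2), (5, 1)

λ = 5: successive nullity increments [3, 2] count blocks of size ≥ k; block sizes are [2, 2, 1].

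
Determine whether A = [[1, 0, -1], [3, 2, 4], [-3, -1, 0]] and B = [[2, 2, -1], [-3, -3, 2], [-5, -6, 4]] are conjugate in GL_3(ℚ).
Two matrices over a field are similar if and only if they have the same invariant factors.

Both A and B have characteristic polynomial (x - 1)^3 and minimal polynomial (x - 1)^3. Computing further, both have invariant factors (x - 1)^3. Hence A and B are similar.

Yes.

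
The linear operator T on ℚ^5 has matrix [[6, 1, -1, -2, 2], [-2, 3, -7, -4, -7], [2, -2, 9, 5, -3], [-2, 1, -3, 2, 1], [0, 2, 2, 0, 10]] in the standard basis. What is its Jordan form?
J = [[6, 1, 0, 0, 0], [0, 6, 1, 0, 0], [0, 0, 6, 0, 0], [0, 0, 0, 6, 1], [0, 0, 0, 0, 6]]

The characteristic polynomial is det(xI - A) = (x - 6)^5, so the eigenvalues are 6 (algebraic multiplicity 5).

For λ = 6: rank(A - 6I) = 3, rank((A - 6I)^2) = 1, rank((A - 6I)^3) = 0. The eigenspace has dimension 5 - 3 = 2, so there are 2 Jordan blocks; the rank sequence gives block sizes [3, 2].

Assembling the blocks gives the Jordan form J above.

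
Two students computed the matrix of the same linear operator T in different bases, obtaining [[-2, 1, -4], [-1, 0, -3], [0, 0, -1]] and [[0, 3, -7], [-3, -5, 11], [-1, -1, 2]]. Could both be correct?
Two matrices over a field are similar if and only if they have the same invariant factors.

Both A and B have characteristic polynomial (x + 1)^3 and minimal polynomial (x + 1)^3. Computing further, both have invariant factors (x + 1)^3. Hence A and B are similar.

Yes.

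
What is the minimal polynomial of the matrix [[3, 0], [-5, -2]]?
m_A(x) = (x - 3)(x + 2)

The characteristic polynomial factors as (x - 3)(x + 2). The minimal polynomial is ∏(x - λ)^{k_λ} where k_λ is the size of the largest Jordan block at λ.

For λ = -2: rank(A + 2I) = 1, and the largest Jordan block has size 1 (the smallest k with rank((A + 2I)^k) = rank((A + 2I)^(k+1))).
For λ = 3: rank(A - 3I) = 1, and the largest Jordan block has size 1 (the smallest k with rank((A - 3I)^k) = rank((A - 3I)^(k+1))).

So m_A(x) = (x - 3)(x + 2).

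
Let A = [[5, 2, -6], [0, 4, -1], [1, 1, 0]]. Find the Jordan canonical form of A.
The characteristic polynomial is det(xI - A) = (x - 3)^3, so the eigenvalues are 3 (algebraic multiplicity 3).

For λ = 3: rank(A - 3I) = 2, rank((A - 3I)^2) = 1, rank((A - 3I)^3) = 0. The eigenspace has dimension 3 - 2 = 1, so there is 1 Jordan block; the rank sequence gives block sizes [3].

Assembling the blocks gives the Jordan form J above.

J = [[3, 1, 0], [0, 3, 1], [0, 0, 3]]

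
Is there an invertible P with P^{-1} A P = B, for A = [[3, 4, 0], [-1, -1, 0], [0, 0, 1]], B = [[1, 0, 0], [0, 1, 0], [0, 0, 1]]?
Both have characteristic polynomial (x - 1)^3, but the minimal polynomial of A is (x - 1)^2 while the minimal polynomial of B is x - 1. The minimal polynomial is a similarity invariant, so A and B are not similar.

No.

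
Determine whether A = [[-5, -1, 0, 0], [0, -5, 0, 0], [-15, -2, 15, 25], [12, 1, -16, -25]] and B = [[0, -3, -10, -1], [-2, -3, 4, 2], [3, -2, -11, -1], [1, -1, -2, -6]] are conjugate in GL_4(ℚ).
Two matrices over a field are similar if and only if they have the same invariant factors.

Both A and B have characteristic polynomial (x + 5)^4 and minimal polynomial (x + 5)^2. Computing further, both have invariant factors (x + 5)^2, (x + 5)^2. Hence A and B are similar.

Yes.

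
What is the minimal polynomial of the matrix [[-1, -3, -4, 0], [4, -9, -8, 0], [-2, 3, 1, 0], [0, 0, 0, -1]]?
m_A(x) = (x + 1)(x + 3)^2

The characteristic polynomial factors as (x + 1)(x + 3)^3. The minimal polynomial is ∏(x - λ)^{k_λ} where k_λ is the size of the largest Jordan block at λ.

For λ = -3: rank(A + 3I) = 2, and the largest Jordan block has size 2 (the smallest k with rank((A + 3I)^k) = rank((A + 3I)^(k+1))).
For λ = -1: rank(A + I) = 3, and the largest Jordan block has size 1 (the smallest k with rank((A + I)^k) = rank((A + I)^(k+1))).

So m_A(x) = (x + 1)(x + 3)^2.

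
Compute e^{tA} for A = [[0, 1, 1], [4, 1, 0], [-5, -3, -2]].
A has Jordan form J = [[-1, 1, 0], [0, -1, 0], [0, 0, 1]] with A = PJP^{-1}, so e^{tA} = P e^{tJ} P^{-1}.

For a Jordan block J_k(λ), e^{tJ_k(λ)} = e^{λt} · (I + tN + t^2 N^2/2! + ... + t^{k-1} N^{k-1}/(k-1)!) where N is the nilpotent superdiagonal part.

Assembling the blocks and conjugating back gives the entries of e^{tA} as shown above.

e^{tA} = [[(t + 1)*e^{-t}, t*e^{-t}, t*e^{-t}], [(-2*t + 3*e^{2*t} - 3)*e^{-t}, (-2*t + 2*e^{2*t} - 1)*e^{-t}, (-2*t + e^{2*t} - 1)*e^{-t}], [(t - 3*e^{2*t} + 3)*e^{-t}, (t - 2*e^{2*t} + 2)*e^{-t}, (t - e^{2*t} + 2)*e^{-t}]]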